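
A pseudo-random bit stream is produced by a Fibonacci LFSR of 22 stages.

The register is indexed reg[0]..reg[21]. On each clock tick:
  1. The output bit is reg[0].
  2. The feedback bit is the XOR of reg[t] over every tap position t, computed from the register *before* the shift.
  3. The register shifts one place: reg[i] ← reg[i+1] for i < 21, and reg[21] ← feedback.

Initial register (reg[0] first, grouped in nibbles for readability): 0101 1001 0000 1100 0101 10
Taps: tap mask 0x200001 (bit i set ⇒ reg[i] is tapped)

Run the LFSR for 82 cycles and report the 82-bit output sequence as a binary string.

step | reg (before) | out | fb
   0 | 0101100100001100010110 | 0 | 0
   1 | 1011001000011000101100 | 1 | 1
   2 | 0110010000110001011001 | 0 | 1
   3 | 1100100001100010110011 | 1 | 0
   4 | 1001000011000101100110 | 1 | 1
   5 | 0010000110001011001101 | 0 | 1
   6 | 0100001100010110011011 | 0 | 1
   7 | 1000011000101100110111 | 1 | 0
   8 | 0000110001011001101110 | 0 | 0
   9 | 0001100010110011011100 | 0 | 0
  10 | 0011000101100110111000 | 0 | 0
  11 | 0110001011001101110000 | 0 | 0
  12 | 1100010110011011100000 | 1 | 1
  13 | 1000101100110111000001 | 1 | 0
  14 | 0001011001101110000010 | 0 | 0
  15 | 0010110011011100000100 | 0 | 0
  16 | 0101100110111000001000 | 0 | 0
  17 | 1011001101110000010000 | 1 | 1
  18 | 0110011011100000100001 | 0 | 1
  19 | 1100110111000001000011 | 1 | 0
  20 | 1001101110000010000110 | 1 | 1
  21 | 0011011100000100001101 | 0 | 1
  22 | 0110111000001000011011 | 0 | 1
  23 | 1101110000010000110111 | 1 | 0
  24 | 1011100000100001101110 | 1 | 1
  25 | 0111000001000011011101 | 0 | 1
  26 | 1110000010000110111011 | 1 | 0
  27 | 1100000100001101110110 | 1 | 1
  28 | 1000001000011011101101 | 1 | 0
  29 | 0000010000110111011010 | 0 | 0
  30 | 0000100001101110110100 | 0 | 0
  31 | 0001000011011101101000 | 0 | 0
  32 | 0010000110111011010000 | 0 | 0
  33 | 0100001101110110100000 | 0 | 0
  34 | 1000011011101101000000 | 1 | 1
  35 | 0000110111011010000001 | 0 | 1
  36 | 0001101110110100000011 | 0 | 1
  37 | 0011011101101000000111 | 0 | 1
  38 | 0110111011010000001111 | 0 | 1
  39 | 1101110110100000011111 | 1 | 0
  40 | 1011101101000000111110 | 1 | 1
  41 | 0111011010000001111101 | 0 | 1
  42 | 1110110100000011111011 | 1 | 0
  43 | 1101101000000111110110 | 1 | 1
  44 | 1011010000001111101101 | 1 | 0
  45 | 0110100000011111011010 | 0 | 0
  46 | 1101000000111110110100 | 1 | 1
  47 | 1010000001111101101001 | 1 | 0
  48 | 0100000011111011010010 | 0 | 0
  49 | 1000000111110110100100 | 1 | 1
  50 | 0000001111101101001001 | 0 | 1
  51 | 0000011111011010010011 | 0 | 1
  52 | 0000111110110100100111 | 0 | 1
  53 | 0001111101101001001111 | 0 | 1
  54 | 0011111011010010011111 | 0 | 1
  55 | 0111110110100100111111 | 0 | 1
  56 | 1111101101001001111111 | 1 | 0
  57 | 1111011010010011111110 | 1 | 1
  58 | 1110110100100111111101 | 1 | 0
  59 | 1101101001001111111010 | 1 | 1
  60 | 1011010010011111110101 | 1 | 0
  61 | 0110100100111111101010 | 0 | 0
  62 | 1101001001111111010100 | 1 | 1
  63 | 1010010011111110101001 | 1 | 0
  64 | 0100100111111101010010 | 0 | 0
  65 | 1001001111111010100100 | 1 | 1
  66 | 0010011111110101001001 | 0 | 1
  67 | 0100111111101010010011 | 0 | 1
  68 | 1001111111010100100111 | 1 | 0
  69 | 0011111110101001001110 | 0 | 0
  70 | 0111111101010010011100 | 0 | 0
  71 | 1111111010100100111000 | 1 | 1
  72 | 1111110101001001110001 | 1 | 0
  73 | 1111101010010011100010 | 1 | 1
  74 | 1111010100100111000101 | 1 | 0
  75 | 1110101001001110001010 | 1 | 1
  76 | 1101010010011100010101 | 1 | 0
  77 | 1010100100111000101010 | 1 | 1
  78 | 0101001001110001010101 | 0 | 1
  79 | 1010010011100010101011 | 1 | 0
  80 | 0100100111000101010110 | 0 | 0
  81 | 1001001110001010101100 | 1 | 1

0101100100001100010110011011100000100001101110110100000011111011010010011111110101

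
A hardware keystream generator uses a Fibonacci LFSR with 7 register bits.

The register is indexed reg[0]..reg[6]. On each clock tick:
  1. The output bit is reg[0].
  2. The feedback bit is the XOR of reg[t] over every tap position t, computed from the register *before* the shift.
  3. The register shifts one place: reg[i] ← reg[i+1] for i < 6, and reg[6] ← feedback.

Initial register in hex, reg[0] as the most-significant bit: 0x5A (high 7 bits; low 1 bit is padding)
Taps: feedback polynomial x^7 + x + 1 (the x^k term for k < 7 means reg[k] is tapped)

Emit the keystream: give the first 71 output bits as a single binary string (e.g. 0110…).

01011011110110001101001011101110011001010101111111000000100000110000101

k : reg_k → out_k, fb_k
0: 0101101 → 0, fb=1
1: 1011011 → 1, fb=1
2: 0110111 → 0, fb=1
3: 1101111 → 1, fb=0
4: 1011110 → 1, fb=1
5: 0111101 → 0, fb=1
6: 1111011 → 1, fb=0
7: 1110110 → 1, fb=0
8: 1101100 → 1, fb=0
9: 1011000 → 1, fb=1
10: 0110001 → 0, fb=1
11: 1100011 → 1, fb=0
12: 1000110 → 1, fb=1
13: 0001101 → 0, fb=0
14: 0011010 → 0, fb=0
15: 0110100 → 0, fb=1
16: 1101001 → 1, fb=0
17: 1010010 → 1, fb=1
18: 0100101 → 0, fb=1
19: 1001011 → 1, fb=1
20: 0010111 → 0, fb=0
21: 0101110 → 0, fb=1
22: 1011101 → 1, fb=1
23: 0111011 → 0, fb=1
24: 1110111 → 1, fb=0
25: 1101110 → 1, fb=0
26: 1011100 → 1, fb=1
27: 0111001 → 0, fb=1
28: 1110011 → 1, fb=0
29: 1100110 → 1, fb=0
30: 1001100 → 1, fb=1
31: 0011001 → 0, fb=0
32: 0110010 → 0, fb=1
33: 1100101 → 1, fb=0
34: 1001010 → 1, fb=1
35: 0010101 → 0, fb=0
36: 0101010 → 0, fb=1
37: 1010101 → 1, fb=1
38: 0101011 → 0, fb=1
39: 1010111 → 1, fb=1
40: 0101111 → 0, fb=1
41: 1011111 → 1, fb=1
42: 0111111 → 0, fb=1
43: 1111111 → 1, fb=0
44: 1111110 → 1, fb=0
45: 1111100 → 1, fb=0
46: 1111000 → 1, fb=0
47: 1110000 → 1, fb=0
48: 1100000 → 1, fb=0
49: 1000000 → 1, fb=1
50: 0000001 → 0, fb=0
51: 0000010 → 0, fb=0
52: 0000100 → 0, fb=0
53: 0001000 → 0, fb=0
54: 0010000 → 0, fb=0
55: 0100000 → 0, fb=1
56: 1000001 → 1, fb=1
57: 0000011 → 0, fb=0
58: 0000110 → 0, fb=0
59: 0001100 → 0, fb=0
60: 0011000 → 0, fb=0
61: 0110000 → 0, fb=1
62: 1100001 → 1, fb=0
63: 1000010 → 1, fb=1
64: 0000101 → 0, fb=0
65: 0001010 → 0, fb=0
66: 0010100 → 0, fb=0
67: 0101000 → 0, fb=1
68: 1010001 → 1, fb=1
69: 0100011 → 0, fb=1
70: 1000111 → 1, fb=1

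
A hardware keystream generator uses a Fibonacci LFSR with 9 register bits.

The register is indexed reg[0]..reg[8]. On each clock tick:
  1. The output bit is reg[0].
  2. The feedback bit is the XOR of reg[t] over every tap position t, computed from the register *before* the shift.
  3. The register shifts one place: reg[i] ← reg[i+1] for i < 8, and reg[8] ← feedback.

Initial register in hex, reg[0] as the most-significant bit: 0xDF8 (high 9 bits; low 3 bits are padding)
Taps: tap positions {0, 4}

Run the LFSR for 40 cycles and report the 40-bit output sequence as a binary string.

tick  register→output (feedback)
  0  110111111→1 (0)
  1  101111110→1 (0)
  2  011111100→0 (1)
  3  111111001→1 (0)
  4  111110010→1 (0)
  5  111100100→1 (1)
  6  111001001→1 (1)
  7  110010011→1 (0)
  8  100100110→1 (1)
  9  001001101→0 (0)
 10  010011010→0 (1)
 11  100110101→1 (0)
 12  001101010→0 (0)
 13  011010100→0 (1)
 14  110101001→1 (1)
 15  101010011→1 (0)
 16  010100110→0 (0)
 17  101001100→1 (1)
 18  010011001→0 (1)
 19  100110011→1 (0)
 20  001100110→0 (0)
 21  011001100→0 (0)
 22  110011000→1 (0)
 23  100110000→1 (0)
 24  001100000→0 (0)
 25  011000000→0 (0)
 26  110000000→1 (1)
 27  100000001→1 (1)
 28  000000011→0 (0)
 29  000000110→0 (0)
 30  000001100→0 (0)
 31  000011000→0 (1)
 32  000110001→0 (1)
 33  001100011→0 (0)
 34  011000110→0 (0)
 35  110001100→1 (1)
 36  100011001→1 (0)
 37  000110010→0 (1)
 38  001100101→0 (0)
 39  011001010→0 (0)

1101111110010011010100110011000000011000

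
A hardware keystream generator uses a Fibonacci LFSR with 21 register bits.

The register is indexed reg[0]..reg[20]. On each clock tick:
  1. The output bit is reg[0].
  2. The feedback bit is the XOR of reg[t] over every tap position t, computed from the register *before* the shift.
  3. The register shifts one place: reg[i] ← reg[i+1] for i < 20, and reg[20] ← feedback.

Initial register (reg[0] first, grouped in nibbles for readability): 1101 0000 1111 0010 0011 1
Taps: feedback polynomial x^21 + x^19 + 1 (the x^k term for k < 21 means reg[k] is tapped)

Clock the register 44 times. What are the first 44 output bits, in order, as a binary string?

k : reg_k → out_k, fb_k
0: 110100001111001000111 → 1, fb=0
1: 101000011110010001110 → 1, fb=0
2: 010000111100100011100 → 0, fb=0
3: 100001111001000111000 → 1, fb=1
4: 000011110010001110001 → 0, fb=0
5: 000111100100011100010 → 0, fb=1
6: 001111001000111000101 → 0, fb=0
7: 011110010001110001010 → 0, fb=1
8: 111100100011100010101 → 1, fb=1
9: 111001000111000101011 → 1, fb=0
10: 110010001110001010110 → 1, fb=0
11: 100100011100010101100 → 1, fb=1
12: 001000111000101011001 → 0, fb=0
13: 010001110001010110010 → 0, fb=1
14: 100011100010101100101 → 1, fb=1
15: 000111000101011001011 → 0, fb=1
16: 001110001010110010111 → 0, fb=1
17: 011100010101100101111 → 0, fb=1
18: 111000101011001011111 → 1, fb=0
19: 110001010110010111110 → 1, fb=0
20: 100010101100101111100 → 1, fb=1
21: 000101011001011111001 → 0, fb=0
22: 001010110010111110010 → 0, fb=1
23: 010101100101111100101 → 0, fb=0
24: 101011001011111001010 → 1, fb=0
25: 010110010111110010100 → 0, fb=0
26: 101100101111100101000 → 1, fb=1
27: 011001011111001010001 → 0, fb=0
28: 110010111110010100010 → 1, fb=0
29: 100101111100101000100 → 1, fb=1
30: 001011111001010001001 → 0, fb=0
31: 010111110010100010010 → 0, fb=1
32: 101111100101000100101 → 1, fb=1
33: 011111001010001001011 → 0, fb=1
34: 111110010100010010111 → 1, fb=0
35: 111100101000100101110 → 1, fb=0
36: 111001010001001011100 → 1, fb=1
37: 110010100010010111001 → 1, fb=1
38: 100101000100101110011 → 1, fb=0
39: 001010001001011100110 → 0, fb=1
40: 010100010010111001101 → 0, fb=0
41: 101000100101110011010 → 1, fb=0
42: 010001001011100110100 → 0, fb=0
43: 100010010111001101000 → 1, fb=1

11010000111100100011100010101100101111100101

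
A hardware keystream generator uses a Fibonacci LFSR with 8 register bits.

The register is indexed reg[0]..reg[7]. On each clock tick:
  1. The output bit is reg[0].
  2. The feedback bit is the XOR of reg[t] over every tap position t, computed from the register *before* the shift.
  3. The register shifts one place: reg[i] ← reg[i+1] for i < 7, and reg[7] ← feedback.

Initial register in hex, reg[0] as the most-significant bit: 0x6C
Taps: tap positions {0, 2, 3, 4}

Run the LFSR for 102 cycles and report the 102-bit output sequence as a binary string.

k : reg_k → out_k, fb_k
0: 01101100 → 0, fb=0
1: 11011000 → 1, fb=1
2: 10110001 → 1, fb=1
3: 01100011 → 0, fb=1
4: 11000111 → 1, fb=1
5: 10001111 → 1, fb=0
6: 00011110 → 0, fb=0
7: 00111100 → 0, fb=1
8: 01111001 → 0, fb=1
9: 11110011 → 1, fb=1
10: 11100111 → 1, fb=0
11: 11001110 → 1, fb=0
12: 10011100 → 1, fb=1
13: 00111001 → 0, fb=1
14: 01110011 → 0, fb=0
15: 11100110 → 1, fb=0
16: 11001100 → 1, fb=0
17: 10011000 → 1, fb=1
18: 00110001 → 0, fb=0
19: 01100010 → 0, fb=1
20: 11000101 → 1, fb=1
21: 10001011 → 1, fb=0
22: 00010110 → 0, fb=1
23: 00101101 → 0, fb=0
24: 01011010 → 0, fb=0
25: 10110100 → 1, fb=1
26: 01101001 → 0, fb=0
27: 11010010 → 1, fb=0
28: 10100100 → 1, fb=0
29: 01001000 → 0, fb=1
30: 10010001 → 1, fb=0
31: 00100010 → 0, fb=1
32: 01000101 → 0, fb=0
33: 10001010 → 1, fb=0
34: 00010100 → 0, fb=1
35: 00101001 → 0, fb=0
36: 01010010 → 0, fb=1
37: 10100101 → 1, fb=0
38: 01001010 → 0, fb=1
39: 10010101 → 1, fb=0
40: 00101010 → 0, fb=0
41: 01010100 → 0, fb=1
42: 10101001 → 1, fb=1
43: 01010011 → 0, fb=1
44: 10100111 → 1, fb=0
45: 01001110 → 0, fb=1
46: 10011101 → 1, fb=1
47: 00111011 → 0, fb=1
48: 01110111 → 0, fb=0
49: 11101110 → 1, fb=1
50: 11011101 → 1, fb=1
51: 10111011 → 1, fb=0
52: 01110110 → 0, fb=0
53: 11101100 → 1, fb=1
54: 11011001 → 1, fb=1
55: 10110011 → 1, fb=1
56: 01100111 → 0, fb=1
57: 11001111 → 1, fb=0
58: 10011110 → 1, fb=1
59: 00111101 → 0, fb=1
60: 01111011 → 0, fb=1
61: 11110111 → 1, fb=1
62: 11101111 → 1, fb=1
63: 11011111 → 1, fb=1
64: 10111111 → 1, fb=0
65: 01111110 → 0, fb=1
66: 11111101 → 1, fb=0
67: 11111010 → 1, fb=0
68: 11110100 → 1, fb=1
69: 11101001 → 1, fb=1
70: 11010011 → 1, fb=0
71: 10100110 → 1, fb=0
72: 01001100 → 0, fb=1
73: 10011001 → 1, fb=1
74: 00110011 → 0, fb=0
75: 01100110 → 0, fb=1
76: 11001101 → 1, fb=0
77: 10011010 → 1, fb=1
78: 00110101 → 0, fb=0
79: 01101010 → 0, fb=0
80: 11010100 → 1, fb=0
81: 10101000 → 1, fb=1
82: 01010001 → 0, fb=1
83: 10100011 → 1, fb=0
84: 01000110 → 0, fb=0
85: 10001100 → 1, fb=0
86: 00011000 → 0, fb=0
87: 00110000 → 0, fb=0
88: 01100000 → 0, fb=1
89: 11000001 → 1, fb=1
90: 10000011 → 1, fb=1
91: 00000111 → 0, fb=0
92: 00001110 → 0, fb=1
93: 00011101 → 0, fb=0
94: 00111010 → 0, fb=1
95: 01110101 → 0, fb=0
96: 11101010 → 1, fb=1
97: 11010101 → 1, fb=0
98: 10101010 → 1, fb=1
99: 01010101 → 0, fb=1
100: 10101011 → 1, fb=1
101: 01010111 → 0, fb=1

011011000111100111001100010110100100010100101010011101110110011110111111010011001101010001100000111010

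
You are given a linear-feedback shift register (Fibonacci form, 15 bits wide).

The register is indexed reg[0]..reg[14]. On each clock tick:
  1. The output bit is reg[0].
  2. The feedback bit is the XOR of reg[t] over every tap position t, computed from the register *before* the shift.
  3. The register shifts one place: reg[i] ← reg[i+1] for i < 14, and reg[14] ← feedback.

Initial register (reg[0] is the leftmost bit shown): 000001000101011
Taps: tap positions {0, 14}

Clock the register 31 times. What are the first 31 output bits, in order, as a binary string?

tick  register→output (feedback)
  0  000001000101011→0 (1)
  1  000010001010111→0 (1)
  2  000100010101111→0 (1)
  3  001000101011111→0 (1)
  4  010001010111111→0 (1)
  5  100010101111111→1 (0)
  6  000101011111110→0 (0)
  7  001010111111100→0 (0)
  8  010101111111000→0 (0)
  9  101011111110000→1 (1)
 10  010111111100001→0 (1)
 11  101111111000011→1 (0)
 12  011111110000110→0 (0)
 13  111111100001100→1 (1)
 14  111111000011001→1 (0)
 15  111110000110010→1 (1)
 16  111100001100101→1 (0)
 17  111000011001010→1 (1)
 18  110000110010101→1 (0)
 19  100001100101010→1 (1)
 20  000011001010101→0 (1)
 21  000110010101011→0 (1)
 22  001100101010111→0 (1)
 23  011001010101111→0 (1)
 24  110010101011111→1 (0)
 25  100101010111110→1 (1)
 26  001010101111101→0 (1)
 27  010101011111011→0 (1)
 28  101010111110111→1 (0)
 29  010101111101110→0 (0)
 30  101011111011100→1 (1)

0000010001010111111100001100101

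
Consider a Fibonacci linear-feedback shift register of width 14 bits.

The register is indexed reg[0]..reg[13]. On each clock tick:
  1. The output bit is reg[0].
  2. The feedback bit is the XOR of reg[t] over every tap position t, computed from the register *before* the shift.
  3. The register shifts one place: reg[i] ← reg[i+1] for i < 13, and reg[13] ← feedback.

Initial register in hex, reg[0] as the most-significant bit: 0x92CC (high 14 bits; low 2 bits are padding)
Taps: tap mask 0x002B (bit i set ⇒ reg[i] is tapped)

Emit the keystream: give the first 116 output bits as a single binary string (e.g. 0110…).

step | reg (before) | out | fb
   0 | 10010010110011 | 1 | 0
   1 | 00100101100110 | 0 | 1
   2 | 01001011001101 | 0 | 1
   3 | 10010110011011 | 1 | 1
   4 | 00101100110111 | 0 | 1
   5 | 01011001101111 | 0 | 0
   6 | 10110011011110 | 1 | 0
   7 | 01100110111100 | 0 | 0
   8 | 11001101111000 | 1 | 1
   9 | 10011011110001 | 1 | 0
  10 | 00110111100010 | 0 | 0
  11 | 01101111000100 | 0 | 0
  12 | 11011110001000 | 1 | 0
  13 | 10111100010000 | 1 | 1
  14 | 01111000100001 | 0 | 0
  15 | 11110001000010 | 1 | 1
  16 | 11100010000101 | 1 | 0
  17 | 11000100001010 | 1 | 1
  18 | 10001000010101 | 1 | 1
  19 | 00010000101011 | 0 | 1
  20 | 00100001010111 | 0 | 0
  21 | 01000010101110 | 0 | 1
  22 | 10000101011101 | 1 | 0
  23 | 00001010111010 | 0 | 0
  24 | 00010101110100 | 0 | 0
  25 | 00101011101000 | 0 | 0
  26 | 01010111010000 | 0 | 1
  27 | 10101110100001 | 1 | 0
  28 | 01011101000010 | 0 | 1
  29 | 10111010000101 | 1 | 0
  30 | 01110100001010 | 0 | 1
  31 | 11101000010101 | 1 | 0
  32 | 11010000101010 | 1 | 1
  33 | 10100001010101 | 1 | 1
  34 | 01000010101011 | 0 | 1
  35 | 10000101010111 | 1 | 0
  36 | 00001010101110 | 0 | 0
  37 | 00010101011100 | 0 | 0
  38 | 00101010111000 | 0 | 0
  39 | 01010101110000 | 0 | 1
  40 | 10101011100001 | 1 | 1
  41 | 01010111000011 | 0 | 1
  42 | 10101110000111 | 1 | 0
  43 | 01011100001110 | 0 | 1
  44 | 10111000011101 | 1 | 0
  45 | 01110000111010 | 0 | 0
  46 | 11100001110100 | 1 | 0
  47 | 11000011101000 | 1 | 0
  48 | 10000111010000 | 1 | 0
  49 | 00001110100000 | 0 | 1
  50 | 00011101000001 | 0 | 0
  51 | 00111010000010 | 0 | 1
  52 | 01110100000101 | 0 | 1
  53 | 11101000001011 | 1 | 0
  54 | 11010000010110 | 1 | 1
  55 | 10100000101101 | 1 | 1
  56 | 01000001011011 | 0 | 1
  57 | 10000010110111 | 1 | 1
  58 | 00000101101111 | 0 | 1
  59 | 00001011011111 | 0 | 0
  60 | 00010110111110 | 0 | 0
  61 | 00101101111100 | 0 | 1
  62 | 01011011111001 | 0 | 0
  63 | 10110111110010 | 1 | 1
  64 | 01101111100101 | 0 | 0
  65 | 11011111001010 | 1 | 0
  66 | 10111110010100 | 1 | 1
  67 | 01111100101001 | 0 | 1
  68 | 11111001010011 | 1 | 1
  69 | 11110010100111 | 1 | 1
  70 | 11100101001111 | 1 | 1
  71 | 11001010011111 | 1 | 0
  72 | 10010100111110 | 1 | 1
  73 | 00101001111101 | 0 | 0
  74 | 01010011111010 | 0 | 0
  75 | 10100111110100 | 1 | 0
  76 | 01001111101000 | 0 | 0
  77 | 10011111010000 | 1 | 1
  78 | 00111110100001 | 0 | 0
  79 | 01111101000010 | 0 | 1
  80 | 11111010000101 | 1 | 1
  81 | 11110100001011 | 1 | 0
  82 | 11101000010110 | 1 | 0
  83 | 11010000101100 | 1 | 1
  84 | 10100001011001 | 1 | 1
  85 | 01000010110011 | 0 | 1
  86 | 10000101100111 | 1 | 0
  87 | 00001011001110 | 0 | 0
  88 | 00010110011100 | 0 | 0
  89 | 00101100111000 | 0 | 1
  90 | 01011001110001 | 0 | 0
  91 | 10110011100010 | 1 | 0
  92 | 01100111000100 | 0 | 0
  93 | 11001110001000 | 1 | 1
  94 | 10011100010001 | 1 | 1
  95 | 00111000100011 | 0 | 1
  96 | 01110001000111 | 0 | 0
  97 | 11100010001110 | 1 | 0
  98 | 11000100011100 | 1 | 1
  99 | 10001000111001 | 1 | 1
 100 | 00010001110011 | 0 | 1
 101 | 00100011100111 | 0 | 0
 102 | 01000111001110 | 0 | 0
 103 | 10001110011100 | 1 | 0
 104 | 00011100111000 | 0 | 0
 105 | 00111001110000 | 0 | 1
 106 | 01110011100001 | 0 | 0
 107 | 11100111000010 | 1 | 1
 108 | 11001110000101 | 1 | 1
 109 | 10011100001011 | 1 | 1
 110 | 00111000010111 | 0 | 1
 111 | 01110000101111 | 0 | 0
 112 | 11100001011110 | 1 | 0
 113 | 11000010111100 | 1 | 0
 114 | 10000101111000 | 1 | 0
 115 | 00001011110000 | 0 | 0

10010010110011011110001000010101110100001010101110000111010000010110111110010100111110100001011001110001000111001110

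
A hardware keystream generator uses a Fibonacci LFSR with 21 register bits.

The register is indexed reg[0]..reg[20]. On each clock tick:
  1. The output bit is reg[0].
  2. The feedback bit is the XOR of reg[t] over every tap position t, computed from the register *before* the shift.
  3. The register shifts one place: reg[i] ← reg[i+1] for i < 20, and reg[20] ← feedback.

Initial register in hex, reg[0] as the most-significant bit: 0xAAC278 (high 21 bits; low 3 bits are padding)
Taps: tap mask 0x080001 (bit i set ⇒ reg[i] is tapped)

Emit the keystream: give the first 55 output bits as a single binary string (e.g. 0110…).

step | reg (before) | out | fb
   0 | 101010101100001001111 | 1 | 0
   1 | 010101011000010011110 | 0 | 1
   2 | 101010110000100111101 | 1 | 1
   3 | 010101100001001111011 | 0 | 1
   4 | 101011000010011110111 | 1 | 0
   5 | 010110000100111101110 | 0 | 1
   6 | 101100001001111011101 | 1 | 1
   7 | 011000010011110111011 | 0 | 1
   8 | 110000100111101110111 | 1 | 0
   9 | 100001001111011101110 | 1 | 0
  10 | 000010011110111011100 | 0 | 0
  11 | 000100111101110111000 | 0 | 0
  12 | 001001111011101110000 | 0 | 0
  13 | 010011110111011100000 | 0 | 0
  14 | 100111101110111000000 | 1 | 1
  15 | 001111011101110000001 | 0 | 0
  16 | 011110111011100000010 | 0 | 1
  17 | 111101110111000000101 | 1 | 1
  18 | 111011101110000001011 | 1 | 0
  19 | 110111011100000010110 | 1 | 0
  20 | 101110111000000101100 | 1 | 1
  21 | 011101110000001011001 | 0 | 0
  22 | 111011100000010110010 | 1 | 0
  23 | 110111000000101100100 | 1 | 1
  24 | 101110000001011001001 | 1 | 1
  25 | 011100000010110010011 | 0 | 1
  26 | 111000000101100100111 | 1 | 0
  27 | 110000001011001001110 | 1 | 0
  28 | 100000010110010011100 | 1 | 1
  29 | 000000101100100111001 | 0 | 0
  30 | 000001011001001110010 | 0 | 1
  31 | 000010110010011100101 | 0 | 0
  32 | 000101100100111001010 | 0 | 1
  33 | 001011001001110010101 | 0 | 0
  34 | 010110010011100101010 | 0 | 1
  35 | 101100100111001010101 | 1 | 1
  36 | 011001001110010101011 | 0 | 1
  37 | 110010011100101010111 | 1 | 0
  38 | 100100111001010101110 | 1 | 0
  39 | 001001110010101011100 | 0 | 0
  40 | 010011100101010111000 | 0 | 0
  41 | 100111001010101110000 | 1 | 1
  42 | 001110010101011100001 | 0 | 0
  43 | 011100101010111000010 | 0 | 1
  44 | 111001010101110000101 | 1 | 1
  45 | 110010101011100001011 | 1 | 0
  46 | 100101010111000010110 | 1 | 0
  47 | 001010101110000101100 | 0 | 0
  48 | 010101011100001011000 | 0 | 0
  49 | 101010111000010110000 | 1 | 1
  50 | 010101110000101100001 | 0 | 0
  51 | 101011100001011000010 | 1 | 0
  52 | 010111000010110000100 | 0 | 0
  53 | 101110000101100001000 | 1 | 1
  54 | 011100001011000010001 | 0 | 0

1010101011000010011110111011100000010110010011100101010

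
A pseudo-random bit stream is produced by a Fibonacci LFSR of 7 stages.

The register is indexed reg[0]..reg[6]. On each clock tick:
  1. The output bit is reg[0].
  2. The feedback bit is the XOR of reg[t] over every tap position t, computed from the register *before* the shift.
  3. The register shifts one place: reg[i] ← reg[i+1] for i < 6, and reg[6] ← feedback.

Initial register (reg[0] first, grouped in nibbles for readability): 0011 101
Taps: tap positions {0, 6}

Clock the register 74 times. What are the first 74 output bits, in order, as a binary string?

00111011101001011000110111101101011011001001000111000010111110010101110011

step | reg (before) | out | fb
   0 | 0011101 | 0 | 1
   1 | 0111011 | 0 | 1
   2 | 1110111 | 1 | 0
   3 | 1101110 | 1 | 1
   4 | 1011101 | 1 | 0
   5 | 0111010 | 0 | 0
   6 | 1110100 | 1 | 1
   7 | 1101001 | 1 | 0
   8 | 1010010 | 1 | 1
   9 | 0100101 | 0 | 1
  10 | 1001011 | 1 | 0
  11 | 0010110 | 0 | 0
  12 | 0101100 | 0 | 0
  13 | 1011000 | 1 | 1
  14 | 0110001 | 0 | 1
  15 | 1100011 | 1 | 0
  16 | 1000110 | 1 | 1
  17 | 0001101 | 0 | 1
  18 | 0011011 | 0 | 1
  19 | 0110111 | 0 | 1
  20 | 1101111 | 1 | 0
  21 | 1011110 | 1 | 1
  22 | 0111101 | 0 | 1
  23 | 1111011 | 1 | 0
  24 | 1110110 | 1 | 1
  25 | 1101101 | 1 | 0
  26 | 1011010 | 1 | 1
  27 | 0110101 | 0 | 1
  28 | 1101011 | 1 | 0
  29 | 1010110 | 1 | 1
  30 | 0101101 | 0 | 1
  31 | 1011011 | 1 | 0
  32 | 0110110 | 0 | 0
  33 | 1101100 | 1 | 1
  34 | 1011001 | 1 | 0
  35 | 0110010 | 0 | 0
  36 | 1100100 | 1 | 1
  37 | 1001001 | 1 | 0
  38 | 0010010 | 0 | 0
  39 | 0100100 | 0 | 0
  40 | 1001000 | 1 | 1
  41 | 0010001 | 0 | 1
  42 | 0100011 | 0 | 1
  43 | 1000111 | 1 | 0
  44 | 0001110 | 0 | 0
  45 | 0011100 | 0 | 0
  46 | 0111000 | 0 | 0
  47 | 1110000 | 1 | 1
  48 | 1100001 | 1 | 0
  49 | 1000010 | 1 | 1
  50 | 0000101 | 0 | 1
  51 | 0001011 | 0 | 1
  52 | 0010111 | 0 | 1
  53 | 0101111 | 0 | 1
  54 | 1011111 | 1 | 0
  55 | 0111110 | 0 | 0
  56 | 1111100 | 1 | 1
  57 | 1111001 | 1 | 0
  58 | 1110010 | 1 | 1
  59 | 1100101 | 1 | 0
  60 | 1001010 | 1 | 1
  61 | 0010101 | 0 | 1
  62 | 0101011 | 0 | 1
  63 | 1010111 | 1 | 0
  64 | 0101110 | 0 | 0
  65 | 1011100 | 1 | 1
  66 | 0111001 | 0 | 1
  67 | 1110011 | 1 | 0
  68 | 1100110 | 1 | 1
  69 | 1001101 | 1 | 0
  70 | 0011010 | 0 | 0
  71 | 0110100 | 0 | 0
  72 | 1101000 | 1 | 1
  73 | 1010001 | 1 | 0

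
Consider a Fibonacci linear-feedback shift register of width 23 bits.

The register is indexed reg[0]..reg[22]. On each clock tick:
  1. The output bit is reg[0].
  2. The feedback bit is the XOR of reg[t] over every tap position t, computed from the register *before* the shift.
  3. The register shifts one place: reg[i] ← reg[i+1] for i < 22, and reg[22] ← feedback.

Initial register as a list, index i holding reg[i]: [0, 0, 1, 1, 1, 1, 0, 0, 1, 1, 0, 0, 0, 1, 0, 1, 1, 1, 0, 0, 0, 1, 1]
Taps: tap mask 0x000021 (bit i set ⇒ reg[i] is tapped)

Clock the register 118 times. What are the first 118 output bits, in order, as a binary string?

0011110011000101110001110100100011111010010111001010111101100011100100101000011000100011100001001000010010100110001010

step | reg (before) | out | fb
   0 | 00111100110001011100011 | 0 | 1
   1 | 01111001100010111000111 | 0 | 0
   2 | 11110011000101110001110 | 1 | 1
   3 | 11100110001011100011101 | 1 | 0
   4 | 11001100010111000111010 | 1 | 0
   5 | 10011000101110001110100 | 1 | 1
   6 | 00110001011100011101001 | 0 | 0
   7 | 01100010111000111010010 | 0 | 0
   8 | 11000101110001110100100 | 1 | 0
   9 | 10001011100011101001000 | 1 | 1
  10 | 00010111000111010010001 | 0 | 1
  11 | 00101110001110100100011 | 0 | 1
  12 | 01011100011101001000111 | 0 | 1
  13 | 10111000111010010001111 | 1 | 1
  14 | 01110001110100100011111 | 0 | 0
  15 | 11100011101001000111110 | 1 | 1
  16 | 11000111010010001111101 | 1 | 0
  17 | 10001110100100011111010 | 1 | 0
  18 | 00011101001000111110100 | 0 | 1
  19 | 00111010010001111101001 | 0 | 0
  20 | 01110100100011111010010 | 0 | 1
  21 | 11101001000111110100101 | 1 | 1
  22 | 11010010001111101001011 | 1 | 1
  23 | 10100100011111010010111 | 1 | 0
  24 | 01001000111110100101110 | 0 | 0
  25 | 10010001111101001011100 | 1 | 1
  26 | 00100011111010010111001 | 0 | 0
  27 | 01000111110100101110010 | 0 | 1
  28 | 10001111101001011100101 | 1 | 0
  29 | 00011111010010111001010 | 0 | 1
  30 | 00111110100101110010101 | 0 | 1
  31 | 01111101001011100101011 | 0 | 1
  32 | 11111010010111001010111 | 1 | 1
  33 | 11110100101110010101111 | 1 | 0
  34 | 11101001011100101011110 | 1 | 1
  35 | 11010010111001010111101 | 1 | 1
  36 | 10100101110010101111011 | 1 | 0
  37 | 01001011100101011110110 | 0 | 0
  38 | 10010111001010111101100 | 1 | 0
  39 | 00101110010101111011000 | 0 | 1
  40 | 01011100101011110110001 | 0 | 1
  41 | 10111001010111101100011 | 1 | 1
  42 | 01110010101111011000111 | 0 | 0
  43 | 11100101011110110001110 | 1 | 0
  44 | 11001010111101100011100 | 1 | 1
  45 | 10010101111011000111001 | 1 | 0
  46 | 00101011110110001110010 | 0 | 0
  47 | 01010111101100011100100 | 0 | 1
  48 | 10101111011000111001001 | 1 | 0
  49 | 01011110110001110010010 | 0 | 1
  50 | 10111101100011100100101 | 1 | 0
  51 | 01111011000111001001010 | 0 | 0
  52 | 11110110001110010010100 | 1 | 0
  53 | 11101100011100100101000 | 1 | 0
  54 | 11011000111001001010000 | 1 | 1
  55 | 10110001110010010100001 | 1 | 1
  56 | 01100011100100101000011 | 0 | 0
  57 | 11000111001001010000110 | 1 | 0
  58 | 10001110010010100001100 | 1 | 0
  59 | 00011100100101000011000 | 0 | 1
  60 | 00111001001010000110001 | 0 | 0
  61 | 01110010010100001100010 | 0 | 0
  62 | 11100100101000011000100 | 1 | 0
  63 | 11001001010000110001000 | 1 | 1
  64 | 10010010100001100010001 | 1 | 1
  65 | 00100101000011000100011 | 0 | 1
  66 | 01001010000110001000111 | 0 | 0
  67 | 10010100001100010001110 | 1 | 0
  68 | 00101000011000100011100 | 0 | 0
  69 | 01010000110001000111000 | 0 | 0
  70 | 10100001100010001110000 | 1 | 1
  71 | 01000011000100011100001 | 0 | 0
  72 | 10000110001000111000010 | 1 | 0
  73 | 00001100010001110000100 | 0 | 1
  74 | 00011000100011100001001 | 0 | 0
  75 | 00110001000111000010010 | 0 | 0
  76 | 01100010001110000100100 | 0 | 0
  77 | 11000100011100001001000 | 1 | 0
  78 | 10001000111000010010000 | 1 | 1
  79 | 00010001110000100100001 | 0 | 0
  80 | 00100011100001001000010 | 0 | 0
  81 | 01000111000010010000100 | 0 | 1
  82 | 10001110000100100001001 | 1 | 0
  83 | 00011100001001000010010 | 0 | 1
  84 | 00111000010010000100101 | 0 | 0
  85 | 01110000100100001001010 | 0 | 0
  86 | 11100001001000010010100 | 1 | 1
  87 | 11000010010000100101001 | 1 | 1
  88 | 10000100100001001010011 | 1 | 0
  89 | 00001001000010010100110 | 0 | 0
  90 | 00010010000100101001100 | 0 | 0
  91 | 00100100001001010011000 | 0 | 1
  92 | 01001000010010100110001 | 0 | 0
  93 | 10010000100101001100010 | 1 | 1
  94 | 00100001001010011000101 | 0 | 0
  95 | 01000010010100110001010 | 0 | 0
  96 | 10000100101001100010100 | 1 | 0
  97 | 00001001010011000101000 | 0 | 0
  98 | 00010010100110001010000 | 0 | 0
  99 | 00100101001100010100000 | 0 | 1
 100 | 01001010011000101000001 | 0 | 0
 101 | 10010100110001010000010 | 1 | 0
 102 | 00101001100010100000100 | 0 | 0
 103 | 01010011000101000001000 | 0 | 0
 104 | 10100110001010000010000 | 1 | 0
 105 | 01001100010100000100000 | 0 | 1
 106 | 10011000101000001000001 | 1 | 1
 107 | 00110001010000010000011 | 0 | 0
 108 | 01100010100000100000110 | 0 | 0
 109 | 11000101000001000001100 | 1 | 0
 110 | 10001010000010000011000 | 1 | 1
 111 | 00010100000100000110001 | 0 | 1
 112 | 00101000001000001100011 | 0 | 0
 113 | 01010000010000011000110 | 0 | 0
 114 | 10100000100000110001100 | 1 | 1
 115 | 01000001000001100011001 | 0 | 0
 116 | 10000010000011000110010 | 1 | 1
 117 | 00000100000110001100101 | 0 | 1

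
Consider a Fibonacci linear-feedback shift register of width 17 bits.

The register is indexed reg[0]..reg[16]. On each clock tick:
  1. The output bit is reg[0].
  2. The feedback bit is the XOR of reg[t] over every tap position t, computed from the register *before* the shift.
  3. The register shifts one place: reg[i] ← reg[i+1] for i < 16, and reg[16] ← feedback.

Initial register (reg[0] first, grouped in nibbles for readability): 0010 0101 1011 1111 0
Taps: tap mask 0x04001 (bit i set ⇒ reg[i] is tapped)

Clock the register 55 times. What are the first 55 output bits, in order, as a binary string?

0010010110111111011111010111000110001111010100101001010

tick  register→output (feedback)
  0  00100101101111110→0 (1)
  1  01001011011111101→0 (1)
  2  10010110111111011→1 (1)
  3  00101101111110111→0 (1)
  4  01011011111101111→0 (1)
  5  10110111111011111→1 (0)
  6  01101111110111110→0 (1)
  7  11011111101111101→1 (0)
  8  10111111011111010→1 (1)
  9  01111110111110101→0 (1)
 10  11111101111101011→1 (1)
 11  11111011111010111→1 (0)
 12  11110111110101110→1 (0)
 13  11101111101011100→1 (0)
 14  11011111010111000→1 (1)
 15  10111110101110001→1 (1)
 16  01111101011100011→0 (0)
 17  11111010111000110→1 (0)
 18  11110101110001100→1 (0)
 19  11101011100011000→1 (1)
 20  11010111000110001→1 (1)
 21  10101110001100011→1 (1)
 22  01011100011000111→0 (1)
 23  10111000110001111→1 (0)
 24  01110001100011110→0 (1)
 25  11100011000111101→1 (0)
 26  11000110001111010→1 (1)
 27  10001100011110101→1 (0)
 28  00011000111101010→0 (0)
 29  00110001111010100→0 (1)
 30  01100011110101001→0 (0)
 31  11000111101010010→1 (1)
 32  10001111010100101→1 (0)
 33  00011110101001010→0 (0)
 34  00111101010010100→0 (1)
 35  01111010100101001→0 (0)
 36  11110101001010010→1 (1)
 37  11101010010100101→1 (0)
 38  11010100101001010→1 (1)
 39  10101001010010101→1 (0)
 40  01010010100101010→0 (0)
 41  10100101001010100→1 (0)
 42  01001010010101000→0 (0)
 43  10010100101010000→1 (1)
 44  00101001010100001→0 (0)
 45  01010010101000010→0 (0)
 46  10100101010000100→1 (0)
 47  01001010100001000→0 (0)
 48  10010101000010000→1 (1)
 49  00101010000100001→0 (0)
 50  01010100001000010→0 (0)
 51  10101000010000100→1 (0)
 52  01010000100001000→0 (0)
 53  10100001000010000→1 (1)
 54  01000010000100001→0 (0)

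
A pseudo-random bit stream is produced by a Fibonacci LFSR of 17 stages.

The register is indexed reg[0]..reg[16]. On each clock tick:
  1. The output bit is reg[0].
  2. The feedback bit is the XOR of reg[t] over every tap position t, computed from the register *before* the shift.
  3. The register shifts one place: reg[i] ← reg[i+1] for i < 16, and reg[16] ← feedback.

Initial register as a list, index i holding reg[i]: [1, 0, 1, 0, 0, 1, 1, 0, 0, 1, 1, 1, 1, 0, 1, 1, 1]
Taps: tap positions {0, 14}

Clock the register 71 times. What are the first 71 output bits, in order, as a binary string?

10100110011110111010011111000101011111000110111101010100101000111101000

step | reg (before) | out | fb
   0 | 10100110011110111 | 1 | 0
   1 | 01001100111101110 | 0 | 1
   2 | 10011001111011101 | 1 | 0
   3 | 00110011110111010 | 0 | 0
   4 | 01100111101110100 | 0 | 1
   5 | 11001111011101001 | 1 | 1
   6 | 10011110111010011 | 1 | 1
   7 | 00111101110100111 | 0 | 1
   8 | 01111011101001111 | 0 | 1
   9 | 11110111010011111 | 1 | 0
  10 | 11101110100111110 | 1 | 0
  11 | 11011101001111100 | 1 | 0
  12 | 10111010011111000 | 1 | 1
  13 | 01110100111110001 | 0 | 0
  14 | 11101001111100010 | 1 | 1
  15 | 11010011111000101 | 1 | 0
  16 | 10100111110001010 | 1 | 1
  17 | 01001111100010101 | 0 | 1
  18 | 10011111000101011 | 1 | 1
  19 | 00111110001010111 | 0 | 1
  20 | 01111100010101111 | 0 | 1
  21 | 11111000101011111 | 1 | 0
  22 | 11110001010111110 | 1 | 0
  23 | 11100010101111100 | 1 | 0
  24 | 11000101011111000 | 1 | 1
  25 | 10001010111110001 | 1 | 1
  26 | 00010101111100011 | 0 | 0
  27 | 00101011111000110 | 0 | 1
  28 | 01010111110001101 | 0 | 1
  29 | 10101111100011011 | 1 | 1
  30 | 01011111000110111 | 0 | 1
  31 | 10111110001101111 | 1 | 0
  32 | 01111100011011110 | 0 | 1
  33 | 11111000110111101 | 1 | 0
  34 | 11110001101111010 | 1 | 1
  35 | 11100011011110101 | 1 | 0
  36 | 11000110111101010 | 1 | 1
  37 | 10001101111010101 | 1 | 0
  38 | 00011011110101010 | 0 | 0
  39 | 00110111101010100 | 0 | 1
  40 | 01101111010101001 | 0 | 0
  41 | 11011110101010010 | 1 | 1
  42 | 10111101010100101 | 1 | 0
  43 | 01111010101001010 | 0 | 0
  44 | 11110101010010100 | 1 | 0
  45 | 11101010100101000 | 1 | 1
  46 | 11010101001010001 | 1 | 1
  47 | 10101010010100011 | 1 | 1
  48 | 01010100101000111 | 0 | 1
  49 | 10101001010001111 | 1 | 0
  50 | 01010010100011110 | 0 | 1
  51 | 10100101000111101 | 1 | 0
  52 | 01001010001111010 | 0 | 0
  53 | 10010100011110100 | 1 | 0
  54 | 00101000111101000 | 0 | 0
  55 | 01010001111010000 | 0 | 0
  56 | 10100011110100000 | 1 | 1
  57 | 01000111101000001 | 0 | 0
  58 | 10001111010000010 | 1 | 1
  59 | 00011110100000101 | 0 | 1
  60 | 00111101000001011 | 0 | 0
  61 | 01111010000010110 | 0 | 1
  62 | 11110100000101101 | 1 | 0
  63 | 11101000001011010 | 1 | 1
  64 | 11010000010110101 | 1 | 0
  65 | 10100000101101010 | 1 | 1
  66 | 01000001011010101 | 0 | 1
  67 | 10000010110101011 | 1 | 1
  68 | 00000101101010111 | 0 | 1
  69 | 00001011010101111 | 0 | 1
  70 | 00010110101011111 | 0 | 1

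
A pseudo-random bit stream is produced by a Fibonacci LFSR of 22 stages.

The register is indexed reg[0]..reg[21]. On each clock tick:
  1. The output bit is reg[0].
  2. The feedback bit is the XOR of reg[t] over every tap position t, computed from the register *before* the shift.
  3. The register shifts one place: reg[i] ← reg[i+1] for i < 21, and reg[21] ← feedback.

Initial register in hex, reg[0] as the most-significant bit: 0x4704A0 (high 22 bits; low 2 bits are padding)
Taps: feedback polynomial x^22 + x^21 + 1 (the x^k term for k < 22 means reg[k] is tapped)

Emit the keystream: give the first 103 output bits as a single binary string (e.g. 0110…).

k : reg_k → out_k, fb_k
0: 0100011100000100101000 → 0, fb=0
1: 1000111000001001010000 → 1, fb=1
2: 0001110000010010100001 → 0, fb=1
3: 0011100000100101000011 → 0, fb=1
4: 0111000001001010000111 → 0, fb=1
5: 1110000010010100001111 → 1, fb=0
6: 1100000100101000011110 → 1, fb=1
7: 1000001001010000111101 → 1, fb=0
8: 0000010010100001111010 → 0, fb=0
9: 0000100101000011110100 → 0, fb=0
10: 0001001010000111101000 → 0, fb=0
11: 0010010100001111010000 → 0, fb=0
12: 0100101000011110100000 → 0, fb=0
13: 1001010000111101000000 → 1, fb=1
14: 0010100001111010000001 → 0, fb=1
15: 0101000011110100000011 → 0, fb=1
16: 1010000111101000000111 → 1, fb=0
17: 0100001111010000001110 → 0, fb=0
18: 1000011110100000011100 → 1, fb=1
19: 0000111101000000111001 → 0, fb=1
20: 0001111010000001110011 → 0, fb=1
21: 0011110100000011100111 → 0, fb=1
22: 0111101000000111001111 → 0, fb=1
23: 1111010000001110011111 → 1, fb=0
24: 1110100000011100111110 → 1, fb=1
25: 1101000000111001111101 → 1, fb=0
26: 1010000001110011111010 → 1, fb=1
27: 0100000011100111110101 → 0, fb=1
28: 1000000111001111101011 → 1, fb=0
29: 0000001110011111010110 → 0, fb=0
30: 0000011100111110101100 → 0, fb=0
31: 0000111001111101011000 → 0, fb=0
32: 0001110011111010110000 → 0, fb=0
33: 0011100111110101100000 → 0, fb=0
34: 0111001111101011000000 → 0, fb=0
35: 1110011111010110000000 → 1, fb=1
36: 1100111110101100000001 → 1, fb=0
37: 1001111101011000000010 → 1, fb=1
38: 0011111010110000000101 → 0, fb=1
39: 0111110101100000001011 → 0, fb=1
40: 1111101011000000010111 → 1, fb=0
41: 1111010110000000101110 → 1, fb=1
42: 1110101100000001011101 → 1, fb=0
43: 1101011000000010111010 → 1, fb=1
44: 1010110000000101110101 → 1, fb=0
45: 0101100000001011101010 → 0, fb=0
46: 1011000000010111010100 → 1, fb=1
47: 0110000000101110101001 → 0, fb=1
48: 1100000001011101010011 → 1, fb=0
49: 1000000010111010100110 → 1, fb=1
50: 0000000101110101001101 → 0, fb=1
51: 0000001011101010011011 → 0, fb=1
52: 0000010111010100110111 → 0, fb=1
53: 0000101110101001101111 → 0, fb=1
54: 0001011101010011011111 → 0, fb=1
55: 0010111010100110111111 → 0, fb=1
56: 0101110101001101111111 → 0, fb=1
57: 1011101010011011111111 → 1, fb=0
58: 0111010100110111111110 → 0, fb=0
59: 1110101001101111111100 → 1, fb=1
60: 1101010011011111111001 → 1, fb=0
61: 1010100110111111110010 → 1, fb=1
62: 0101001101111111100101 → 0, fb=1
63: 1010011011111111001011 → 1, fb=0
64: 0100110111111110010110 → 0, fb=0
65: 1001101111111100101100 → 1, fb=1
66: 0011011111111001011001 → 0, fb=1
67: 0110111111110010110011 → 0, fb=1
68: 1101111111100101100111 → 1, fb=0
69: 1011111111001011001110 → 1, fb=1
70: 0111111110010110011101 → 0, fb=1
71: 1111111100101100111011 → 1, fb=0
72: 1111111001011001110110 → 1, fb=1
73: 1111110010110011101101 → 1, fb=0
74: 1111100101100111011010 → 1, fb=1
75: 1111001011001110110101 → 1, fb=0
76: 1110010110011101101010 → 1, fb=1
77: 1100101100111011010101 → 1, fb=0
78: 1001011001110110101010 → 1, fb=1
79: 0010110011101101010101 → 0, fb=1
80: 0101100111011010101011 → 0, fb=1
81: 1011001110110101010111 → 1, fb=0
82: 0110011101101010101110 → 0, fb=0
83: 1100111011010101011100 → 1, fb=1
84: 1001110110101010111001 → 1, fb=0
85: 0011101101010101110010 → 0, fb=0
86: 0111011010101011100100 → 0, fb=0
87: 1110110101010111001000 → 1, fb=1
88: 1101101010101110010001 → 1, fb=0
89: 1011010101011100100010 → 1, fb=1
90: 0110101010111001000101 → 0, fb=1
91: 1101010101110010001011 → 1, fb=0
92: 1010101011100100010110 → 1, fb=1
93: 0101010111001000101101 → 0, fb=1
94: 1010101110010001011011 → 1, fb=0
95: 0101011100100010110110 → 0, fb=0
96: 1010111001000101101100 → 1, fb=1
97: 0101110010001011011001 → 0, fb=1
98: 1011100100010110110011 → 1, fb=0
99: 0111001000101101100110 → 0, fb=0
100: 1110010001011011001100 → 1, fb=1
101: 1100100010110110011001 → 1, fb=0
102: 1001000101101100110010 → 1, fb=1

0100011100000100101000011110100000011100111110101100000001011101010011011111111001011001110110101010111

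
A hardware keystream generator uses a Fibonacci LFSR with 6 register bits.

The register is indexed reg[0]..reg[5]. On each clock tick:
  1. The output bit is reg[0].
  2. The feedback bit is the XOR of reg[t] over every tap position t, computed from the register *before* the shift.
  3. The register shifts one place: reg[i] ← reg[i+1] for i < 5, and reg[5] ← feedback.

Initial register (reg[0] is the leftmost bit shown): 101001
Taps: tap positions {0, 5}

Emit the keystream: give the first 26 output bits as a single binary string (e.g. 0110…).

10100100111000101111001010

step | reg (before) | out | fb
   0 | 101001 | 1 | 0
   1 | 010010 | 0 | 0
   2 | 100100 | 1 | 1
   3 | 001001 | 0 | 1
   4 | 010011 | 0 | 1
   5 | 100111 | 1 | 0
   6 | 001110 | 0 | 0
   7 | 011100 | 0 | 0
   8 | 111000 | 1 | 1
   9 | 110001 | 1 | 0
  10 | 100010 | 1 | 1
  11 | 000101 | 0 | 1
  12 | 001011 | 0 | 1
  13 | 010111 | 0 | 1
  14 | 101111 | 1 | 0
  15 | 011110 | 0 | 0
  16 | 111100 | 1 | 1
  17 | 111001 | 1 | 0
  18 | 110010 | 1 | 1
  19 | 100101 | 1 | 0
  20 | 001010 | 0 | 0
  21 | 010100 | 0 | 0
  22 | 101000 | 1 | 1
  23 | 010001 | 0 | 1
  24 | 100011 | 1 | 0
  25 | 000110 | 0 | 0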